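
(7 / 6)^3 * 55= 18865 / 216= 87.34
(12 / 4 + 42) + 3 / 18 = 271 / 6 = 45.17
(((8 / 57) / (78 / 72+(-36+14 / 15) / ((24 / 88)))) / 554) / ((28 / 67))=-4020 / 845464109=-0.00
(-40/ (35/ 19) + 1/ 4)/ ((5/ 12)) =-51.51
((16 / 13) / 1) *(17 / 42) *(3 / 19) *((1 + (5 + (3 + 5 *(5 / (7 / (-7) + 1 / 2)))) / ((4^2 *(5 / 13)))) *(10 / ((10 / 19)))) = -3961 / 455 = -8.71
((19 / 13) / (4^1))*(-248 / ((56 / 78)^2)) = -68913 / 392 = -175.80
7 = 7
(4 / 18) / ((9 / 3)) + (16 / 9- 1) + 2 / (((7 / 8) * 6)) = 1.23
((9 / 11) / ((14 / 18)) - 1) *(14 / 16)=1 / 22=0.05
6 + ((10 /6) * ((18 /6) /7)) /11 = 467 /77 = 6.06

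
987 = 987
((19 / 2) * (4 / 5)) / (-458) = -19 / 1145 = -0.02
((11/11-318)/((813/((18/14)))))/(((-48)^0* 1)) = -951/1897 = -0.50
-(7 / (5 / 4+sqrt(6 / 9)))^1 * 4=-1680 / 43+448 * sqrt(6) / 43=-13.55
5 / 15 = 1 / 3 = 0.33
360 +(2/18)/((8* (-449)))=11638079/32328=360.00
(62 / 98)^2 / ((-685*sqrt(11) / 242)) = -21142*sqrt(11) / 1644685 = -0.04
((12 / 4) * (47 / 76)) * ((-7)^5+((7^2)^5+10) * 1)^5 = 63377046249407634654627866670280493292880128 / 19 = 3335634013126717613401467000000000000000000.00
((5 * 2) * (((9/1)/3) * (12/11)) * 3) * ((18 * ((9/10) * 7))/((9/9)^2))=122472/11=11133.82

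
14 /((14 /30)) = 30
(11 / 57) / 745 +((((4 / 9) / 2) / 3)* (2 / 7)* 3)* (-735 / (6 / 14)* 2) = -27743767 / 127395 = -217.78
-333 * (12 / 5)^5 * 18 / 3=-497166336 / 3125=-159093.23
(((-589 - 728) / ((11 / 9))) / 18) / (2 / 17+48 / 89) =-1992621 / 21868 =-91.12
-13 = -13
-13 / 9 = -1.44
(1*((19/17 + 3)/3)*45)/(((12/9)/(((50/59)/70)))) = 1125/2006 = 0.56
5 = 5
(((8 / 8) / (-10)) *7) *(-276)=966 / 5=193.20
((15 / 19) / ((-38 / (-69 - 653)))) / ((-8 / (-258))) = 483.75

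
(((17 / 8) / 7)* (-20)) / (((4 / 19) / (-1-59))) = 24225 / 14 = 1730.36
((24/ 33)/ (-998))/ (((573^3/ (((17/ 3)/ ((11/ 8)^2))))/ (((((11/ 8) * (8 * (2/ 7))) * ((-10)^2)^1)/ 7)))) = -870400/ 1669810226859621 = -0.00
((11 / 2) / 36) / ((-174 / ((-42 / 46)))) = 77 / 96048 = 0.00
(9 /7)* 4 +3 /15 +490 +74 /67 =1164169 /2345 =496.45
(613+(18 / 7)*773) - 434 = 2166.71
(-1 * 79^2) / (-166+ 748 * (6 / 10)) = -31205 / 1414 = -22.07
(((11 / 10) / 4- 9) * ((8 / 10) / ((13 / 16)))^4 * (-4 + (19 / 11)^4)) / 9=-5835486920704 / 1306755003125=-4.47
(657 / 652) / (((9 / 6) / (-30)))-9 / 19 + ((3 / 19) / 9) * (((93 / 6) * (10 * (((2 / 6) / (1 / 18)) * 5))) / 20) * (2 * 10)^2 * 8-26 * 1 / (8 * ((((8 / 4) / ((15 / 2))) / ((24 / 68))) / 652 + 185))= 219071761421777 / 16810311598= 13031.99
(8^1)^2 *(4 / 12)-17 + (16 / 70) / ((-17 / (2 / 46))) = 177881 / 41055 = 4.33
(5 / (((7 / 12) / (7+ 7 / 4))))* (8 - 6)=150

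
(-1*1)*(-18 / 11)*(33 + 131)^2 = 484128 / 11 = 44011.64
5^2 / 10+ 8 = 21 / 2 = 10.50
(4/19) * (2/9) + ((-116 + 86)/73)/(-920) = 54241/1148436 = 0.05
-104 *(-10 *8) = 8320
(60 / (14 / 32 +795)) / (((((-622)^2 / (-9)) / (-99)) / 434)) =8436960 / 111906197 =0.08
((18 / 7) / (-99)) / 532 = -1 / 20482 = -0.00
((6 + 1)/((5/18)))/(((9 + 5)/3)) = 27/5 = 5.40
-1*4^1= -4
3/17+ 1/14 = 59/238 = 0.25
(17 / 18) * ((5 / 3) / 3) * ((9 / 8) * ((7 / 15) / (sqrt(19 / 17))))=119 * sqrt(323) / 8208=0.26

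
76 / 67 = 1.13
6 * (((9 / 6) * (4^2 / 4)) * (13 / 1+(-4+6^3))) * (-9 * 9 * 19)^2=19185020100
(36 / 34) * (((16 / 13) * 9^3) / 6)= 34992 / 221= 158.33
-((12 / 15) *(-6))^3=13824 / 125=110.59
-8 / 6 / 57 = -0.02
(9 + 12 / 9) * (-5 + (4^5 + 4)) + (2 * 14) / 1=10599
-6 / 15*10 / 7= -0.57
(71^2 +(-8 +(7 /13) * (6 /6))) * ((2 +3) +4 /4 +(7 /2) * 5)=1537746 /13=118288.15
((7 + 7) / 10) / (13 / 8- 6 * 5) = -56 / 1135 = -0.05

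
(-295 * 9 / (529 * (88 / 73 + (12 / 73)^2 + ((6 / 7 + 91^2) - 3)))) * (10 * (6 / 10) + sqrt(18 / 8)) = -1485591975 / 326786770672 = -0.00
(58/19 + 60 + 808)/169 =16550/3211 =5.15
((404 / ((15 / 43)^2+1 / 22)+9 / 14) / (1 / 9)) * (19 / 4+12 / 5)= 22783459941 / 146440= 155582.22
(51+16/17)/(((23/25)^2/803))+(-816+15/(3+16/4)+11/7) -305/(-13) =39681617356/818363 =48489.02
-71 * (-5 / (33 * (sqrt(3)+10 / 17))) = -60350 / 25311+102595 * sqrt(3) / 25311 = 4.64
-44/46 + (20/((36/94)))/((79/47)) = 492428/16353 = 30.11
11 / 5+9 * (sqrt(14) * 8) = 11 / 5+72 * sqrt(14) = 271.60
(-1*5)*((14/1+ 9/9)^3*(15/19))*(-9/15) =151875/19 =7993.42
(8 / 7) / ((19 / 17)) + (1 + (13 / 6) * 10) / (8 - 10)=-4114 / 399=-10.31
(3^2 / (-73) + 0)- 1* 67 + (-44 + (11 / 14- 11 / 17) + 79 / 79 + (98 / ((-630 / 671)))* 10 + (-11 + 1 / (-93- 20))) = -1164.77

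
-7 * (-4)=28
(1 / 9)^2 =1 / 81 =0.01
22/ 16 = 11/ 8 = 1.38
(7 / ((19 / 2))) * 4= 56 / 19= 2.95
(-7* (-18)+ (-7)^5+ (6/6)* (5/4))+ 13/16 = -16678.94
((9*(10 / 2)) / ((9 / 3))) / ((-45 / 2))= -2 / 3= -0.67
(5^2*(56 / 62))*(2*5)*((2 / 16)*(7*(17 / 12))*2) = 104125 / 186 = 559.81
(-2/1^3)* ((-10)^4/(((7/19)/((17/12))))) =-1615000/21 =-76904.76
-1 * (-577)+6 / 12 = 1155 / 2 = 577.50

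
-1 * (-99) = 99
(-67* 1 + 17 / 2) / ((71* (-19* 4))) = 117 / 10792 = 0.01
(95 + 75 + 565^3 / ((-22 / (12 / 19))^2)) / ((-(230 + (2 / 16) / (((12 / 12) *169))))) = -8788624989040 / 13583087441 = -647.03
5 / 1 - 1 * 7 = -2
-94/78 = -47/39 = -1.21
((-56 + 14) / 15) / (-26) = 7 / 65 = 0.11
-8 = -8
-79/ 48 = -1.65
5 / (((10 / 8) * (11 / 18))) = 72 / 11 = 6.55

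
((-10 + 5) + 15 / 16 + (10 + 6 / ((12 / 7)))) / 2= 151 / 32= 4.72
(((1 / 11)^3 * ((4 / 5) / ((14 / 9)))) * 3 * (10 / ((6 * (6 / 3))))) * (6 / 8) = 27 / 37268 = 0.00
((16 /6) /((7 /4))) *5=160 /21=7.62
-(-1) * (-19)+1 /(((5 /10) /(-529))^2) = 1119345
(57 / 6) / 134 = 19 / 268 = 0.07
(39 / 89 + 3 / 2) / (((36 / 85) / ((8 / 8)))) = 9775 / 2136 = 4.58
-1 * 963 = -963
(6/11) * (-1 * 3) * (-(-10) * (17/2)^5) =-63893565/88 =-726063.24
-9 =-9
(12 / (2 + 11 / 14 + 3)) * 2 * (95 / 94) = 5320 / 1269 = 4.19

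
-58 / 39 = -1.49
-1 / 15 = -0.07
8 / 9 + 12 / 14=1.75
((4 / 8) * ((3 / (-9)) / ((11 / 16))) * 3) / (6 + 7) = -0.06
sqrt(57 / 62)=sqrt(3534) / 62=0.96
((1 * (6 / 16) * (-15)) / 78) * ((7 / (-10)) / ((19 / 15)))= 315 / 7904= 0.04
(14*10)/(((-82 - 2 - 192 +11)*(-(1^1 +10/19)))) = 532/1537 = 0.35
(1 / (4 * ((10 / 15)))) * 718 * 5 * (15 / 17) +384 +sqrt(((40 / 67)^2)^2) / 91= 43663341413 / 27777932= 1571.87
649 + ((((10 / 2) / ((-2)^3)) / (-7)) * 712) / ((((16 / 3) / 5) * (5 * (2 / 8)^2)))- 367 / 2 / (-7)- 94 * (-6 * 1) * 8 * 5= 327963 / 14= 23425.93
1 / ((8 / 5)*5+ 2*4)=1 / 16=0.06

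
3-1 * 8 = -5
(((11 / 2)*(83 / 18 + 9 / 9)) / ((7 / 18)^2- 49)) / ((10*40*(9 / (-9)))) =9999 / 6330800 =0.00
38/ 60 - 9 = -251/ 30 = -8.37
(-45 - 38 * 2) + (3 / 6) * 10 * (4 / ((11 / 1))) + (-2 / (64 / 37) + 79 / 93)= -119.49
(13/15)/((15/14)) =182/225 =0.81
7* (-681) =-4767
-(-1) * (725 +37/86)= 62387/86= 725.43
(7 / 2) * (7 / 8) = 49 / 16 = 3.06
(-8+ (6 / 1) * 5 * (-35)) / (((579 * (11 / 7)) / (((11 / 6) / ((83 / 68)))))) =-251804 / 144171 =-1.75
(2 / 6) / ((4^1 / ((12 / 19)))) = 1 / 19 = 0.05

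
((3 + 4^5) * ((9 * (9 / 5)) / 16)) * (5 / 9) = 9243 / 16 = 577.69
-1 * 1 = -1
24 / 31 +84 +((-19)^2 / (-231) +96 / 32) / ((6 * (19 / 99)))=354670 / 4123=86.02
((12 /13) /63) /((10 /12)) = 0.02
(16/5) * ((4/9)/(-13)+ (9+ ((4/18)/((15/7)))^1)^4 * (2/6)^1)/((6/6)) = 474530773132048/64769371875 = 7326.47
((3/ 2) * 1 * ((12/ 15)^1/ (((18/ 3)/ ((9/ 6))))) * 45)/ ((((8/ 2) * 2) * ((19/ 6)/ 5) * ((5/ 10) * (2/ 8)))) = 405/ 19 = 21.32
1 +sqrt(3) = 2.73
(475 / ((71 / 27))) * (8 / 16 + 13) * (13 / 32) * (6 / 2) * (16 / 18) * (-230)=-172560375 / 284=-607606.95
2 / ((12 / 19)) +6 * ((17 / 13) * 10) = 6367 / 78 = 81.63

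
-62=-62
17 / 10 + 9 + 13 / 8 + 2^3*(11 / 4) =1373 / 40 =34.32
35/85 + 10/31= 387/527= 0.73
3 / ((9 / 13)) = 13 / 3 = 4.33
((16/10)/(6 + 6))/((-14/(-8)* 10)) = 4/525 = 0.01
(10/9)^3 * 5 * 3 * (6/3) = 10000/243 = 41.15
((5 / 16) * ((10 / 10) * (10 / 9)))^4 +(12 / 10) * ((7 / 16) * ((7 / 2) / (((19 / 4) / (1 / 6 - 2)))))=-1773516673 / 2553016320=-0.69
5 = 5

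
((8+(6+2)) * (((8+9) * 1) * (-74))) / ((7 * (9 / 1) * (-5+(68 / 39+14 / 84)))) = 523328 / 5061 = 103.40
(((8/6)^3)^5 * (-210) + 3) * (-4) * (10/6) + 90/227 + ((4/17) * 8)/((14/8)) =40599801506536742/387607024791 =104744.75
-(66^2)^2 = -18974736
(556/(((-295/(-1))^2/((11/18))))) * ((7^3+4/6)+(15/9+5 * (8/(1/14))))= 8305528/2349675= 3.53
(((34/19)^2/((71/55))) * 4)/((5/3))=152592/25631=5.95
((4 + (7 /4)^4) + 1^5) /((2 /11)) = 40491 /512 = 79.08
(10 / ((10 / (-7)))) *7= -49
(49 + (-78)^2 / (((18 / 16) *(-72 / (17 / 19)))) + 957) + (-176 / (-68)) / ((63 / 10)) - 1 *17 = 18765973 / 20349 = 922.21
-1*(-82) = 82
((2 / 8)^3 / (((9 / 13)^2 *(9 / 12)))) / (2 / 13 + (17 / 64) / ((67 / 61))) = 588796 / 5359851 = 0.11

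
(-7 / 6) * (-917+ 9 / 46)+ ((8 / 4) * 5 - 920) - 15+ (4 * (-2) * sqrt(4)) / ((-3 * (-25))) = 332101 / 2300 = 144.39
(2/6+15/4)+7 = 133/12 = 11.08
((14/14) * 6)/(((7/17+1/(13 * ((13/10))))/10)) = 57460/451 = 127.41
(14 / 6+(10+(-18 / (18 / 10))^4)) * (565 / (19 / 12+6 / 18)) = 67883620 / 23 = 2951461.74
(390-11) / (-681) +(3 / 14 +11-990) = -9337049 / 9534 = -979.34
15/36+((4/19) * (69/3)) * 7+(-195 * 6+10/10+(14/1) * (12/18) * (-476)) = -5577.36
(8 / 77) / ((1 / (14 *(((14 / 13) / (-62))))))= -112 / 4433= -0.03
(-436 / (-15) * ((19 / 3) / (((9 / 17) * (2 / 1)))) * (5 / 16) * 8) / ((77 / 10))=352070 / 6237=56.45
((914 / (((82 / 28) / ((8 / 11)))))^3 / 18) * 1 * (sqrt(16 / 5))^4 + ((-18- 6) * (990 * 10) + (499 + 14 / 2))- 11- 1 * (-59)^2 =132344421651989746 / 20640116475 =6411999.75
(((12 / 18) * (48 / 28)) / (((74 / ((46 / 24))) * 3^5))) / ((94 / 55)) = 1265 / 17748234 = 0.00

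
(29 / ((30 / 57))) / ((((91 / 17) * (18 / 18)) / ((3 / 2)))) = 15.44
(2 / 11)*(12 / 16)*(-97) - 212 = -4955 / 22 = -225.23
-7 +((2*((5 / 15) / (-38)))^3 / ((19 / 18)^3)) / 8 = -7.00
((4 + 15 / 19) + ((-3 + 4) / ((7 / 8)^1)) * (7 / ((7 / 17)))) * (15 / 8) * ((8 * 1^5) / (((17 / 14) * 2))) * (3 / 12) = 48315 / 1292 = 37.40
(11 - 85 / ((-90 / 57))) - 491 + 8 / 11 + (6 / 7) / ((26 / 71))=-2541131 / 6006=-423.10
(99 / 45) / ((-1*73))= -11 / 365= -0.03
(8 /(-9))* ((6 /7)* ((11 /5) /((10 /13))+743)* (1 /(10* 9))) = -49724 /7875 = -6.31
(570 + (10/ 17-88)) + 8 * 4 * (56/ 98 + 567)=2218740/ 119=18644.87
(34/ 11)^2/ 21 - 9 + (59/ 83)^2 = -140735636/ 17504949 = -8.04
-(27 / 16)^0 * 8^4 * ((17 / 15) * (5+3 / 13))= -4734976 / 195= -24281.93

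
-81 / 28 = -2.89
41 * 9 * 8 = 2952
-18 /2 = -9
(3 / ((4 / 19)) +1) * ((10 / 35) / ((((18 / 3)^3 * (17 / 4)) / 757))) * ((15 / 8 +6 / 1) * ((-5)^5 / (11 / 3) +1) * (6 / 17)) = -108100357 / 12716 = -8501.13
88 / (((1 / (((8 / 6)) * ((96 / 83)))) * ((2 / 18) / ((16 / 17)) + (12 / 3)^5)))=1622016 / 12240259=0.13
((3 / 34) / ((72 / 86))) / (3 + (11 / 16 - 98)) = -86 / 76959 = -0.00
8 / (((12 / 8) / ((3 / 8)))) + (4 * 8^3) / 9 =2066 / 9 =229.56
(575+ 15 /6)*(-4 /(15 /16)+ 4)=-154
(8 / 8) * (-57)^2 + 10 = 3259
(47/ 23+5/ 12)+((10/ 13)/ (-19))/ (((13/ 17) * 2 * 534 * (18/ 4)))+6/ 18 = 1983012661/ 709875036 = 2.79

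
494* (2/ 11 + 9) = 49894/ 11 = 4535.82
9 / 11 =0.82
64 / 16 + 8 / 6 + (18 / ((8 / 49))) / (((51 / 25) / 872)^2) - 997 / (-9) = 52395512005 / 2601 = 20144372.17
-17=-17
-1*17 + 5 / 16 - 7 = -379 / 16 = -23.69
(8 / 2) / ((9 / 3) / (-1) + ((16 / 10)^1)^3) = 3.65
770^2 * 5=2964500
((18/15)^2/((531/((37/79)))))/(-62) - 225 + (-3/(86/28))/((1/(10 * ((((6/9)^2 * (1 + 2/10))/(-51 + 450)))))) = -225.01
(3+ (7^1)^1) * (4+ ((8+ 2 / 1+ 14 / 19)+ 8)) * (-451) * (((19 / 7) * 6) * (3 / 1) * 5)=-175348800 / 7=-25049828.57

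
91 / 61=1.49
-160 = -160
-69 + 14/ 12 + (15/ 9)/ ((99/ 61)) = -39683/ 594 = -66.81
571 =571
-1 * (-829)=829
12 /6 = 2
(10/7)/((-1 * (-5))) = 2/7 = 0.29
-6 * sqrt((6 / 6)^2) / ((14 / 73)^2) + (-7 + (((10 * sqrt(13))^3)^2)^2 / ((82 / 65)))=15373386664999999316407 / 4018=3826129085365853488.40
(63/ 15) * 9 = 189/ 5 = 37.80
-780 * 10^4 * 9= -70200000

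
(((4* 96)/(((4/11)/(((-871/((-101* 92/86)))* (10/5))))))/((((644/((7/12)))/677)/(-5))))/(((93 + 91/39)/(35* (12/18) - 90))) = 1950437000/53429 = 36505.21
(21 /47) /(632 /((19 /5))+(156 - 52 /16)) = 532 /379901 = 0.00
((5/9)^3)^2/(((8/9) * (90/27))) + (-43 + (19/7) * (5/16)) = -42.14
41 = 41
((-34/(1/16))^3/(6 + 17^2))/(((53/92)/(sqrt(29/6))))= -7405502464 *sqrt(174)/46905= -2082619.90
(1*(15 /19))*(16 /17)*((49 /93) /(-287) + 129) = 39349600 /410533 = 95.85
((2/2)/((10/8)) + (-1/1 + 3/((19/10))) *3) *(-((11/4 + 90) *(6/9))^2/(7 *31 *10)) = -4738783/1060200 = -4.47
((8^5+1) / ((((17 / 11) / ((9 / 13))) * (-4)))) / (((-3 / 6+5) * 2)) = -360459 / 884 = -407.76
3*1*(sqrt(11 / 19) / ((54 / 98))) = 49*sqrt(209) / 171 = 4.14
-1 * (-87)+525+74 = 686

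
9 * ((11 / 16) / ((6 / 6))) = 99 / 16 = 6.19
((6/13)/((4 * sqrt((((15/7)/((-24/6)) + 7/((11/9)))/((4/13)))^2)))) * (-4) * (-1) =2464/90077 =0.03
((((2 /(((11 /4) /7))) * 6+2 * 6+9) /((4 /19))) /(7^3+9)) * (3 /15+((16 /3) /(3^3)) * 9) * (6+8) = 745731 /38720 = 19.26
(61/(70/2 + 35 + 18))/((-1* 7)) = -61/616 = -0.10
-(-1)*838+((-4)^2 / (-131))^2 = 14381174 / 17161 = 838.01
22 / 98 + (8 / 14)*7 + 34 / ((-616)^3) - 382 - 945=-154596012049 / 116872448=-1322.78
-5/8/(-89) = 5/712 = 0.01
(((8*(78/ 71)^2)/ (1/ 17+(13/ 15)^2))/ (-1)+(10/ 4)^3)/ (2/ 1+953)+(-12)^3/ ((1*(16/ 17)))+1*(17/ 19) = -416011305635289/ 226696633288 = -1835.10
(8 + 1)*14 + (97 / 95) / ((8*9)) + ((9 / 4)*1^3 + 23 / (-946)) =414897011 / 3235320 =128.24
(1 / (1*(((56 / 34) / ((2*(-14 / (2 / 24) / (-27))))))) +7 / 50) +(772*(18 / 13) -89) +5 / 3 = 5787319 / 5850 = 989.29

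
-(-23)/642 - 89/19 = -56701/12198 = -4.65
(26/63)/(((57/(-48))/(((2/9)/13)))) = -64/10773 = -0.01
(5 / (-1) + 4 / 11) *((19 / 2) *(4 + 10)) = -6783 / 11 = -616.64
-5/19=-0.26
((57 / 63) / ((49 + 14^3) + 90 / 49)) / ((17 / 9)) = 133 / 776033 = 0.00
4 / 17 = 0.24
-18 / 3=-6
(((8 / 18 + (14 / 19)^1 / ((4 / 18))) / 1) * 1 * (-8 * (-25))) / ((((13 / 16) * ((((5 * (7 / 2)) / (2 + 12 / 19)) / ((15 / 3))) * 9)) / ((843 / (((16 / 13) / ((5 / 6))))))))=9034150000 / 204687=44136.41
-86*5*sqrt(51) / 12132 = -215*sqrt(51) / 6066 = -0.25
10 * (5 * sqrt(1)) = 50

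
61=61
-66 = -66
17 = 17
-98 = -98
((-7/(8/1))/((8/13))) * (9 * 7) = -5733/64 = -89.58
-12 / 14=-6 / 7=-0.86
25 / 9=2.78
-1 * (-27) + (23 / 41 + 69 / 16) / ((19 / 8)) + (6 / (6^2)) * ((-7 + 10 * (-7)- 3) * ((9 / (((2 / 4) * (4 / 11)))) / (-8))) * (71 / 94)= 13380707 / 146452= 91.37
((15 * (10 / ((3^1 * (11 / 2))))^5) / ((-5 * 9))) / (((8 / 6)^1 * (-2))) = 400000 / 39135393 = 0.01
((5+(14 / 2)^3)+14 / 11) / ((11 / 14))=53788 / 121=444.53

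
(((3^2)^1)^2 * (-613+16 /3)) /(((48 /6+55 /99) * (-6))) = 147663 /154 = 958.85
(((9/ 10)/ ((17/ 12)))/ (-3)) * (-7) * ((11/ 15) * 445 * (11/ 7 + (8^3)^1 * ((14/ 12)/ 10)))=12603646/ 425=29655.64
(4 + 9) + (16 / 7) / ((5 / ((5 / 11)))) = 1017 / 77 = 13.21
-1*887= -887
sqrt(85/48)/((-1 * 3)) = -sqrt(255)/36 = -0.44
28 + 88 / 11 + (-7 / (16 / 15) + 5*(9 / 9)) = 551 / 16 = 34.44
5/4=1.25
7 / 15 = 0.47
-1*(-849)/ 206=849/ 206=4.12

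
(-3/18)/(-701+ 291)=1/2460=0.00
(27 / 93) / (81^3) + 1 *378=691936183 / 1830519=378.00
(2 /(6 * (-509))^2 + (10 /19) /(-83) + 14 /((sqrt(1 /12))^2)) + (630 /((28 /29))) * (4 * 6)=15827.99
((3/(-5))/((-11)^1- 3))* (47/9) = 47/210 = 0.22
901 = 901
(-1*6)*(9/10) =-27/5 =-5.40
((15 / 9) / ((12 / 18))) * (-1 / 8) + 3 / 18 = -7 / 48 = -0.15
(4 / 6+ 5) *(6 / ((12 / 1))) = 17 / 6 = 2.83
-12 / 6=-2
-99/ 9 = -11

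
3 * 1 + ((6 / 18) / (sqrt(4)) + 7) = 10.17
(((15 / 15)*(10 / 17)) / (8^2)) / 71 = 5 / 38624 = 0.00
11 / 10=1.10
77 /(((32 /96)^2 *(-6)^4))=77 /144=0.53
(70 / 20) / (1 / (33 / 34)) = 231 / 68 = 3.40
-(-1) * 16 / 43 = 16 / 43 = 0.37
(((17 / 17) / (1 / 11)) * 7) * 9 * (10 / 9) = 770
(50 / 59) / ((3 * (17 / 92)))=4600 / 3009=1.53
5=5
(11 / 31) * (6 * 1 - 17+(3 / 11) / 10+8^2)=5833 / 310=18.82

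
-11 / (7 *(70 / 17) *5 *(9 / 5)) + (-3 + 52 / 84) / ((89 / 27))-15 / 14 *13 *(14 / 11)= -18.49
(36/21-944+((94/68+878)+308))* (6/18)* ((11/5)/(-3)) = -641663/10710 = -59.91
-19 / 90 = -0.21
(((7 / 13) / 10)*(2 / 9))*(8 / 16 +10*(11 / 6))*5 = 791 / 702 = 1.13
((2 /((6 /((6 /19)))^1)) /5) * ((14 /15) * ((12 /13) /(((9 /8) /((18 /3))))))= 1792 /18525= 0.10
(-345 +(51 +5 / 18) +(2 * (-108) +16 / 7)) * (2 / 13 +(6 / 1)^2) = -15025195 / 819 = -18345.78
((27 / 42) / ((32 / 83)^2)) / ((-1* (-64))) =62001 / 917504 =0.07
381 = 381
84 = 84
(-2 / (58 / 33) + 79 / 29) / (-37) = -46 / 1073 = -0.04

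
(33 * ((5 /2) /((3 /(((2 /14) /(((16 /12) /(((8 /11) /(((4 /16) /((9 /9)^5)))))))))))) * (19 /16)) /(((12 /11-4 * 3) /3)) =-627 /224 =-2.80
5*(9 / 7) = 45 / 7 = 6.43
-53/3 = -17.67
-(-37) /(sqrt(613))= 37 *sqrt(613) /613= 1.49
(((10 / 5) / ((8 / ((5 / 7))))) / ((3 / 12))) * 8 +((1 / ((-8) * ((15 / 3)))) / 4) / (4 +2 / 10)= 5.71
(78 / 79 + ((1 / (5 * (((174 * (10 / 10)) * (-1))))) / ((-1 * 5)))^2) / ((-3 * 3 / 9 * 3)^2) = 0.11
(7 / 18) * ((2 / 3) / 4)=7 / 108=0.06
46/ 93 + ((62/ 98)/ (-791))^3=2678400527285471/ 5415027158591547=0.49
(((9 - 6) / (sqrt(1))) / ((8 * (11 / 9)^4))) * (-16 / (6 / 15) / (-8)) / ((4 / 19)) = 1869885 / 468512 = 3.99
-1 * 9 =-9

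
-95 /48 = -1.98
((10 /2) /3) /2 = 5 /6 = 0.83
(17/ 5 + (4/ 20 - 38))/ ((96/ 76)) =-817/ 30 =-27.23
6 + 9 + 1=16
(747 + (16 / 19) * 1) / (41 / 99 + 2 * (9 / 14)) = 9846837 / 22382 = 439.94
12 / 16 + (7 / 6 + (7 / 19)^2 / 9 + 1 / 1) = 38101 / 12996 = 2.93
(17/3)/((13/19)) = 323/39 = 8.28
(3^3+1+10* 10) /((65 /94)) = 12032 /65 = 185.11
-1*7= -7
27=27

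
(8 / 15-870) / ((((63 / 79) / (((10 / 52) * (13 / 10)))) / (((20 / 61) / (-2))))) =515159 / 11529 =44.68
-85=-85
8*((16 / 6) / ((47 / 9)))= 192 / 47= 4.09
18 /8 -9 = -27 /4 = -6.75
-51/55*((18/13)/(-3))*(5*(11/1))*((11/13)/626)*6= 10098/52897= 0.19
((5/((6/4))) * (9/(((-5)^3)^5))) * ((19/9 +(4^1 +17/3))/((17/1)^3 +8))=-212/90106201171875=-0.00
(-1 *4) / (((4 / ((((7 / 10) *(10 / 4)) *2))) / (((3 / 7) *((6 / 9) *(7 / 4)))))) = -7 / 4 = -1.75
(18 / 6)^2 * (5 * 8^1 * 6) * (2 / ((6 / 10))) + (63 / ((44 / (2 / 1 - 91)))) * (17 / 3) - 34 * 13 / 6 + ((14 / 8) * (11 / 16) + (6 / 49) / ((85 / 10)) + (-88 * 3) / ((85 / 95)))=10749964285 / 1759296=6110.38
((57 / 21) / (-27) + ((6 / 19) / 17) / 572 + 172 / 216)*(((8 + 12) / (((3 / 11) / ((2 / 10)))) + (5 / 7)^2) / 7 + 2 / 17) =22079487995 / 13882637223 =1.59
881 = 881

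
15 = 15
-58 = -58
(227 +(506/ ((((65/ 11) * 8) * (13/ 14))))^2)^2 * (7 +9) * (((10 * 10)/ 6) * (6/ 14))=2112926827465943442/ 142752876175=14801290.76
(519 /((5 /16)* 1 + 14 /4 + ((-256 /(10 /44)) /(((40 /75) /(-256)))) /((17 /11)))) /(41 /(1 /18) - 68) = 70584 /31878368515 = 0.00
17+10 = 27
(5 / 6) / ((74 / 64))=0.72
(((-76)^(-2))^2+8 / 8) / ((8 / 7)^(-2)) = 33362177 / 25542916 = 1.31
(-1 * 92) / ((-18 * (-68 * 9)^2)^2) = -23 / 11362939842816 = -0.00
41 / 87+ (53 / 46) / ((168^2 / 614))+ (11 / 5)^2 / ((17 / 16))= 40417021163 / 8000798400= 5.05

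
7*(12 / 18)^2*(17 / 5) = 476 / 45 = 10.58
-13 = -13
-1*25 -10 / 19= -485 / 19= -25.53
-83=-83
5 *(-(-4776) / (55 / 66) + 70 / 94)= 28659.72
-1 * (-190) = 190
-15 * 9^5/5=-177147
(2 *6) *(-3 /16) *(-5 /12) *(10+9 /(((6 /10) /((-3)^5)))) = -54525 /16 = -3407.81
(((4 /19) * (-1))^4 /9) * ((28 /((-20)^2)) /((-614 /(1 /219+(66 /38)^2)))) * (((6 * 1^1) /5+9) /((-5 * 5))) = 909548416 /29653459849434375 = 0.00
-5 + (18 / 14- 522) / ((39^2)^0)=-3680 / 7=-525.71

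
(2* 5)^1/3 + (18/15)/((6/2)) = 56/15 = 3.73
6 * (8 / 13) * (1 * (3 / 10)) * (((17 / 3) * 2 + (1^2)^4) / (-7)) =-1.95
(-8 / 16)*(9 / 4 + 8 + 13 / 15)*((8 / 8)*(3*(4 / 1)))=-66.70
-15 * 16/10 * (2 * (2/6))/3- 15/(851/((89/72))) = -109373/20424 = -5.36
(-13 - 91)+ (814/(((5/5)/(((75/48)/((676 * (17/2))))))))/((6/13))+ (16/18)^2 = -58847195/572832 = -102.73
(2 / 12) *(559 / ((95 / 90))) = 1677 / 19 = 88.26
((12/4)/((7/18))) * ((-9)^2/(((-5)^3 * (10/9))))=-19683/4375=-4.50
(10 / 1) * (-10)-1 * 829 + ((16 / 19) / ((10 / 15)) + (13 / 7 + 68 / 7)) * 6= -113315 / 133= -851.99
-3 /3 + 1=0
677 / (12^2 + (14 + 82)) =677 / 240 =2.82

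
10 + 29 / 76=789 / 76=10.38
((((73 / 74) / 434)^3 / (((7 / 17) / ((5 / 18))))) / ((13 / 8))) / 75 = 6613289 / 101737138240941840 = 0.00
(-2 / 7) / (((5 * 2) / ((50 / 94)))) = -5 / 329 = -0.02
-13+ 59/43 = -500/43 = -11.63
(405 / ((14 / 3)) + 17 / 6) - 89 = 13 / 21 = 0.62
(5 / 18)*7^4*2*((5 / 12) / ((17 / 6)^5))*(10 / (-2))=-21609000 / 1419857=-15.22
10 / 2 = 5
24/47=0.51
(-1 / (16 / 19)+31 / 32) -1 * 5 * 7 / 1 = -1127 / 32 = -35.22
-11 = -11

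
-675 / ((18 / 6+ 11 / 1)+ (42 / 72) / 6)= -9720 / 203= -47.88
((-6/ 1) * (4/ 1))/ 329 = -24/ 329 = -0.07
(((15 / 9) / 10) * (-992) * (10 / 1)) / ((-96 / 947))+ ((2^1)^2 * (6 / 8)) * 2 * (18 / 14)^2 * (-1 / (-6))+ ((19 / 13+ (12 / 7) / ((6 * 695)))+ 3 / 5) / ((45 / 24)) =324974447494 / 19922175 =16312.20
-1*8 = -8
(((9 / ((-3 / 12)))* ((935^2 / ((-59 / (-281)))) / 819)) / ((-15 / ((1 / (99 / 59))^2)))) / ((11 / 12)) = 383306480 / 81081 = 4727.45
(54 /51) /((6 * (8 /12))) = 9 /34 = 0.26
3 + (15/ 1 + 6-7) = 17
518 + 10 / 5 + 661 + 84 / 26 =15395 / 13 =1184.23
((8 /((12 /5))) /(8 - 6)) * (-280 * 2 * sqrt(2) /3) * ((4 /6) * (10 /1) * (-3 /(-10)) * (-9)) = 5600 * sqrt(2) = 7919.60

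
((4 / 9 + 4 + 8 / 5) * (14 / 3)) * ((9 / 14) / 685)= 272 / 10275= 0.03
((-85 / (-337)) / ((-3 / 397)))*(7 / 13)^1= -236215 / 13143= -17.97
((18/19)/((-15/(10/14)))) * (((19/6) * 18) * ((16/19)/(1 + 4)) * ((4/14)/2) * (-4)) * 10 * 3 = 6912/931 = 7.42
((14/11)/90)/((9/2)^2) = 28/40095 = 0.00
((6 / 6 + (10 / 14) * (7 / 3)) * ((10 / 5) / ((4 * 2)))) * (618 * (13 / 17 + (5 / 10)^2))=7107 / 17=418.06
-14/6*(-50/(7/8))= 400/3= 133.33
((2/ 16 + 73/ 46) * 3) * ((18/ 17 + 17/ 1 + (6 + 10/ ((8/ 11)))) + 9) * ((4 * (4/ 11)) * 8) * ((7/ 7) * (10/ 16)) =15039675/ 8602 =1748.39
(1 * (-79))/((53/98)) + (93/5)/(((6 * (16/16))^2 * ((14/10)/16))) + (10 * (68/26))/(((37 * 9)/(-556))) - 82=-426953108/1606059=-265.84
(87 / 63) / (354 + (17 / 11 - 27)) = 319 / 75894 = 0.00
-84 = -84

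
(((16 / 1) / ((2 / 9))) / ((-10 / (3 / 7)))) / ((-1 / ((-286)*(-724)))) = 22362912 / 35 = 638940.34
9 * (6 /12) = 9 /2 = 4.50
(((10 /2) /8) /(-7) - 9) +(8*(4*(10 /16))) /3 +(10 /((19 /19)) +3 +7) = 17.58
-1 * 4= -4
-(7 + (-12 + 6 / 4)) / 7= 1 / 2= 0.50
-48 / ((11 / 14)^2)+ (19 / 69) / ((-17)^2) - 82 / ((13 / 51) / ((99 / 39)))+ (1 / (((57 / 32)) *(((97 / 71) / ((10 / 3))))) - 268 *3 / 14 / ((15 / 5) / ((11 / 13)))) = -909.18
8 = 8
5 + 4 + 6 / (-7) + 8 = 113 / 7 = 16.14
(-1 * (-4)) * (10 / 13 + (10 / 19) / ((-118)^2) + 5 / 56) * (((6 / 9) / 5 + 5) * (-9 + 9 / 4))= -818506161 / 6878456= -119.00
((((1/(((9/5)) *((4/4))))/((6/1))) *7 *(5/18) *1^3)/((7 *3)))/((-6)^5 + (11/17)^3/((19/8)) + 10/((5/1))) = -466735/423210119976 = -0.00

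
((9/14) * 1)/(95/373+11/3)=10071/61432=0.16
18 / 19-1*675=-12807 / 19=-674.05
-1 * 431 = -431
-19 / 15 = -1.27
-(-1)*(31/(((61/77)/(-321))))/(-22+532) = -255409/10370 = -24.63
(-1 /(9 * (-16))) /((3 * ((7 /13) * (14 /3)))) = 13 /14112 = 0.00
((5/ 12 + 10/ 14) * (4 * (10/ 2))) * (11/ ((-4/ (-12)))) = 5225/ 7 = 746.43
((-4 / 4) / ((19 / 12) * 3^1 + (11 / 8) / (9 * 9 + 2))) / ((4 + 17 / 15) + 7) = -332 / 19201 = -0.02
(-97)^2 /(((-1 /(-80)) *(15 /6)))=301088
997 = 997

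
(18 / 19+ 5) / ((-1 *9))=-113 / 171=-0.66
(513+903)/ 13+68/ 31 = 44780/ 403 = 111.12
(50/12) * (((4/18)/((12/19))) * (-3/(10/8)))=-3.52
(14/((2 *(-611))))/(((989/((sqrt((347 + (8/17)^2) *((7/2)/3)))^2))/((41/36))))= -0.01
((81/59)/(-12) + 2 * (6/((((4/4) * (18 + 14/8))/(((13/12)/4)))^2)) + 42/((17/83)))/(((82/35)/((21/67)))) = 1885876825105/68781836324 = 27.42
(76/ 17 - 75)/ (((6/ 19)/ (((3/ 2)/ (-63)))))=5.32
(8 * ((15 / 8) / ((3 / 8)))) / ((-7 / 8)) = -320 / 7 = -45.71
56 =56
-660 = -660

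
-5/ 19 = -0.26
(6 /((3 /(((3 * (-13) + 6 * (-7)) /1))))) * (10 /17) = -1620 /17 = -95.29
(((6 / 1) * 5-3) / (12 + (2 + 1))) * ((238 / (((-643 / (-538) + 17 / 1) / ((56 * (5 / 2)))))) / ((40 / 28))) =37644936 / 16315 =2307.38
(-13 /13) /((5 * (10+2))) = -1 /60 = -0.02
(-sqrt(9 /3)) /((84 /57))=-19 * sqrt(3) /28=-1.18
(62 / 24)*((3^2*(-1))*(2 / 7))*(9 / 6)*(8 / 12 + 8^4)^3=-14386572914750 / 21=-685074900702.38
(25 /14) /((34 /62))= 775 /238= 3.26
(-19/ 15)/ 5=-19/ 75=-0.25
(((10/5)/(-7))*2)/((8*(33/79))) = -79/462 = -0.17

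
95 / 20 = 19 / 4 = 4.75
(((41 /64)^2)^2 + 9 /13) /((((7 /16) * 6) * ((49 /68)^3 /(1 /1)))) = 922316689181 /1052448423936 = 0.88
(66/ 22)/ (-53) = -3/ 53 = -0.06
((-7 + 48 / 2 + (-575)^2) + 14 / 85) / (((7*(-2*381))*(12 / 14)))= -7026146 / 97155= -72.32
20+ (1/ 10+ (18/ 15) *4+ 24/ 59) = 14931/ 590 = 25.31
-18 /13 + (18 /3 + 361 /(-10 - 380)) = 1439 /390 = 3.69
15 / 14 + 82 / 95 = 2573 / 1330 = 1.93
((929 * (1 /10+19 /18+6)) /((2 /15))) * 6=299138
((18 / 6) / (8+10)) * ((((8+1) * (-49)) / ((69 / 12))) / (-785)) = 294 / 18055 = 0.02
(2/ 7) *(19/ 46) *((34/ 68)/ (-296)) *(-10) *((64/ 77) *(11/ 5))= 152/ 41699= 0.00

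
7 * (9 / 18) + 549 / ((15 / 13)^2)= 20793 / 50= 415.86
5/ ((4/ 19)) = 95/ 4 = 23.75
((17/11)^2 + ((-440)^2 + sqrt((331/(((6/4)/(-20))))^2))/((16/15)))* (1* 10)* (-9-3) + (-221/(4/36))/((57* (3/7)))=-51214519607/2299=-22276868.03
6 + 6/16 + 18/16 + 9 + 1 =35/2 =17.50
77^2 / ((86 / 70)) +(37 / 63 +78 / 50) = 326981551 / 67725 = 4828.08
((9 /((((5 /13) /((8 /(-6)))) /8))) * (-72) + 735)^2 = 8748047961 /25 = 349921918.44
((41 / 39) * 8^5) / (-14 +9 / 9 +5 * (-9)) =-671744 / 1131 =-593.94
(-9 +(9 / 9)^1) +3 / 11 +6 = -19 / 11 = -1.73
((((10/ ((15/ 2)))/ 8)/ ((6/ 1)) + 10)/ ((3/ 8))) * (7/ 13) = 5054/ 351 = 14.40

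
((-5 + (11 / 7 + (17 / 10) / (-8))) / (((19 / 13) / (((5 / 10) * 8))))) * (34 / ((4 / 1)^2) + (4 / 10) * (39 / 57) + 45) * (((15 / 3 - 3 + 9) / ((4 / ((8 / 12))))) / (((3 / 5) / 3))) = -4329.69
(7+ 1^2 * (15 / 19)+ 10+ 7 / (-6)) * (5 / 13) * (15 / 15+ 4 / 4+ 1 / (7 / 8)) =104225 / 5187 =20.09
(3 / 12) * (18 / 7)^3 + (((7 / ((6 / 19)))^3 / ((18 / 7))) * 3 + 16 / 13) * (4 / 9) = 5652.42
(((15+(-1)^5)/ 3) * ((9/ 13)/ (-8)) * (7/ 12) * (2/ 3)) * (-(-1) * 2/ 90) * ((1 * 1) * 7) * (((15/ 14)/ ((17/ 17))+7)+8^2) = -49441/ 28080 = -1.76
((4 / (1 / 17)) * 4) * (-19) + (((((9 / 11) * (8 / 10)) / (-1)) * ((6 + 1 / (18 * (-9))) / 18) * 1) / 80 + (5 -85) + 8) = -1867536971 / 356400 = -5240.00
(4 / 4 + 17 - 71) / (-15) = 53 / 15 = 3.53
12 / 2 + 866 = 872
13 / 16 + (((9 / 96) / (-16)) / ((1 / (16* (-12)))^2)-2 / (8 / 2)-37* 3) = -5227 / 16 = -326.69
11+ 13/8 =101/8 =12.62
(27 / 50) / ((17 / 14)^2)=2646 / 7225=0.37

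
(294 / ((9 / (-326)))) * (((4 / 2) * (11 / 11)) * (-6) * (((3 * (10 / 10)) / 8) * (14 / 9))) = 223636 / 3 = 74545.33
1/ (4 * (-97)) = -1/ 388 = -0.00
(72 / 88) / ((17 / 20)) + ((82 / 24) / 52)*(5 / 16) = 1835455 / 1867008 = 0.98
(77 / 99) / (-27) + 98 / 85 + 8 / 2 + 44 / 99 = 5.57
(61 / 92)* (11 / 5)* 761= 510631 / 460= 1110.07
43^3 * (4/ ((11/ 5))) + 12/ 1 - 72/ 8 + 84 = 1591097/ 11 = 144645.18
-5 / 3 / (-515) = 1 / 309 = 0.00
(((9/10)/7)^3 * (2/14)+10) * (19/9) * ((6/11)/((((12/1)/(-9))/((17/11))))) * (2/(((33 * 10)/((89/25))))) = -690236426563/2396798250000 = -0.29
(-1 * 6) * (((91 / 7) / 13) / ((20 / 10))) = -3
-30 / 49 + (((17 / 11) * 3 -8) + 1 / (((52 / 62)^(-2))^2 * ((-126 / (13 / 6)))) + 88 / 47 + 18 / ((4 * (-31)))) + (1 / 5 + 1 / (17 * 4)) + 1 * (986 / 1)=211325749441697873 / 214771217785740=983.96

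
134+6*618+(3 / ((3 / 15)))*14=4052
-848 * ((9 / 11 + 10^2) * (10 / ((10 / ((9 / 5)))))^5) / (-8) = 6941446146 / 34375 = 201932.98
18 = 18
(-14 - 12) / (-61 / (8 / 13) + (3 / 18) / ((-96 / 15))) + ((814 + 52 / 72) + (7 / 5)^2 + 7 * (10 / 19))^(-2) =245598115866803988 / 936583501376533493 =0.26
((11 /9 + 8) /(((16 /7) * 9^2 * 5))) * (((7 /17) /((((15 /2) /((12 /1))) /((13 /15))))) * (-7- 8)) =-52871 /619650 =-0.09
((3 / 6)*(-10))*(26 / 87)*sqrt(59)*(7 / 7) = -130*sqrt(59) / 87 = -11.48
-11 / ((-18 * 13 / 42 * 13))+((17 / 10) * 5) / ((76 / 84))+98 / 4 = 327971 / 9633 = 34.05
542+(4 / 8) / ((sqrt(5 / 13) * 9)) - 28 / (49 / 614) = sqrt(65) / 90+1338 / 7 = 191.23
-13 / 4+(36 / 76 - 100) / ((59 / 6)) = -59957 / 4484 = -13.37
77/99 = 0.78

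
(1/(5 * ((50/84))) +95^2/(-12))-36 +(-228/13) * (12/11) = -173075803/214500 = -806.88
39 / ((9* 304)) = 13 / 912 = 0.01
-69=-69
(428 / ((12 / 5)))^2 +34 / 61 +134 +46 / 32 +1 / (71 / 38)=19919396501 / 623664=31939.31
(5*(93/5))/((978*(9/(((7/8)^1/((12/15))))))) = 1085/93888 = 0.01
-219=-219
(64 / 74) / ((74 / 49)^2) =19208 / 50653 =0.38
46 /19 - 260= -4894 /19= -257.58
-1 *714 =-714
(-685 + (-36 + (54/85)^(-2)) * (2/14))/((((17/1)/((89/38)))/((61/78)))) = -76440162559/1028519856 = -74.32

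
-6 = -6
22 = 22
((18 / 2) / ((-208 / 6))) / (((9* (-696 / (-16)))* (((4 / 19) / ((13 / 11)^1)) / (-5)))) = 95 / 5104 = 0.02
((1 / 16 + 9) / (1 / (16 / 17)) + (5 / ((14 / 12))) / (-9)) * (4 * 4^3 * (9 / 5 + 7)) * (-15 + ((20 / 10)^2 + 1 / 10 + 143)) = 2396597.42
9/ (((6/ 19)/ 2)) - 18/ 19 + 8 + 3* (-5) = 932/ 19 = 49.05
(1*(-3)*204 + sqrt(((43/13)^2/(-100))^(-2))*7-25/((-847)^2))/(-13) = 726941977017/17244360133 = 42.16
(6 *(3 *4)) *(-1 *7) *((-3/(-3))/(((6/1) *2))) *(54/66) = -378/11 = -34.36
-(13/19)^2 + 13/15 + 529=2866693/5415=529.40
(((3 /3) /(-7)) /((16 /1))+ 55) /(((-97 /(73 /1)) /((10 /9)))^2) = 273510925 /7113204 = 38.45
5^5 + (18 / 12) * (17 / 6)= 12517 / 4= 3129.25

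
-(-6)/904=0.01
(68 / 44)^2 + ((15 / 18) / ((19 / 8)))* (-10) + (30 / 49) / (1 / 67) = 13484347 / 337953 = 39.90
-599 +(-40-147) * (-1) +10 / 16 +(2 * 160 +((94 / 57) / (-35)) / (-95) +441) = 530102177 / 1516200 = 349.63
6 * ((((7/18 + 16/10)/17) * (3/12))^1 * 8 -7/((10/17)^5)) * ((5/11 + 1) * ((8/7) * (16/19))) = -194187116416/233165625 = -832.83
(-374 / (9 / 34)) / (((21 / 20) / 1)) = -254320 / 189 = -1345.61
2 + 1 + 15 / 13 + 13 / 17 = 4.92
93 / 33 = 31 / 11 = 2.82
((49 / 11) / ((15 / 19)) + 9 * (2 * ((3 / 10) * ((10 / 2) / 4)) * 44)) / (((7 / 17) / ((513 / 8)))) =47131.15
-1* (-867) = 867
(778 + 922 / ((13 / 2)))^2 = 142993764 / 169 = 846116.95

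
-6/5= -1.20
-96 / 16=-6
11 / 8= 1.38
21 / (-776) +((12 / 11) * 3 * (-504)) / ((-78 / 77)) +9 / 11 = 180777837 / 110968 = 1629.10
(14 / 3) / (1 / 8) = 112 / 3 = 37.33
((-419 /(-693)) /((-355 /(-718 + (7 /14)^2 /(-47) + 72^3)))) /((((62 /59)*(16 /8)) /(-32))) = 9660.38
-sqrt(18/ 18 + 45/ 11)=-2 * sqrt(154)/ 11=-2.26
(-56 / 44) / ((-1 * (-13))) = -14 / 143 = -0.10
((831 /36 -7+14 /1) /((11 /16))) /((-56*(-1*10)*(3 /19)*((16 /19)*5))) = 130321 /1108800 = 0.12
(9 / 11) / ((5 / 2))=18 / 55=0.33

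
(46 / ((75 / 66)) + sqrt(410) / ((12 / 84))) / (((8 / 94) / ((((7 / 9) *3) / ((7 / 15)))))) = 11891 / 5 + 1645 *sqrt(410) / 4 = 10705.38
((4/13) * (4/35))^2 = 256/207025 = 0.00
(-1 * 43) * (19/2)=-817/2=-408.50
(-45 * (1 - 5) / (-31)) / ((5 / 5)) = -180 / 31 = -5.81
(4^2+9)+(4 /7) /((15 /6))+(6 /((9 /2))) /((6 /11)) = 8717 /315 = 27.67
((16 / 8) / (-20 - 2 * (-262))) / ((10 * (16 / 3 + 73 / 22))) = 11 / 239820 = 0.00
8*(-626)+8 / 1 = -5000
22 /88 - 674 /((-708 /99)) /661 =61241 /155996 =0.39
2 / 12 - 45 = -269 / 6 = -44.83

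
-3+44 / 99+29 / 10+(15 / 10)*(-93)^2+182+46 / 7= 4146161 / 315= 13162.42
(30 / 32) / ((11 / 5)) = 75 / 176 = 0.43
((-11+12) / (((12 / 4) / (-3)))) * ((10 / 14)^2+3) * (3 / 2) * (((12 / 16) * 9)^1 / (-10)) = 3483 / 980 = 3.55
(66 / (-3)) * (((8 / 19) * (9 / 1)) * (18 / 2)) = -14256 / 19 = -750.32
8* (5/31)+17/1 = 567/31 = 18.29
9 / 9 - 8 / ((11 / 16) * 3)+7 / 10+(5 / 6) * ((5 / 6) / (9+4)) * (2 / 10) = -55807 / 25740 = -2.17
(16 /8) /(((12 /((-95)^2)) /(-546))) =-821275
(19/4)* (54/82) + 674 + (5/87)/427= 4125360121/6092436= 677.13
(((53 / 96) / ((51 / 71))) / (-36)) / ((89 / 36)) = -3763 / 435744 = -0.01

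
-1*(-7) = 7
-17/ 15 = -1.13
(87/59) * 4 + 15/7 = 3321/413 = 8.04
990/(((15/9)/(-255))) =-151470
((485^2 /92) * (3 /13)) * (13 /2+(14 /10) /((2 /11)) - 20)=-4092915 /1196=-3422.17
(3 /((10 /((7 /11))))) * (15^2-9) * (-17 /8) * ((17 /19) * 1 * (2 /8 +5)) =-3441123 /8360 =-411.62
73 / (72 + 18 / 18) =1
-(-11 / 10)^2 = -121 / 100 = -1.21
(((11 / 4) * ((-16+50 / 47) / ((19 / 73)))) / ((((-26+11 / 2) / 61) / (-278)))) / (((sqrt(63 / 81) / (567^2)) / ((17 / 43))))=-11195295120207198 * sqrt(7) / 1574359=-18813985083.48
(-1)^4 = 1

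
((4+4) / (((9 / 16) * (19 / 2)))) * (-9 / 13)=-256 / 247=-1.04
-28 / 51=-0.55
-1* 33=-33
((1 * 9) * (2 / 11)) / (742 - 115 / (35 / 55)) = 126 / 43219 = 0.00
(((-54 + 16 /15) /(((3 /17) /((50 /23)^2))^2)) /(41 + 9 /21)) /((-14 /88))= 1262063000000 /219115503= 5759.81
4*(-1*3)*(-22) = 264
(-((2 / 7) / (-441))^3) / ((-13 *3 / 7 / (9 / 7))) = -8 / 127477044513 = -0.00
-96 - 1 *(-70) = -26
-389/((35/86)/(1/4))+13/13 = -16657/70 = -237.96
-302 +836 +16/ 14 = 3746/ 7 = 535.14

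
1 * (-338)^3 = -38614472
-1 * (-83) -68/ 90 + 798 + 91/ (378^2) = 89837813/ 102060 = 880.25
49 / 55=0.89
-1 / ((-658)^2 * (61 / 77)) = -11 / 3772972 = -0.00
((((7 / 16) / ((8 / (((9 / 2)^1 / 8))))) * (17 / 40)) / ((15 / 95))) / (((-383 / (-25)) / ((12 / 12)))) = 33915 / 6275072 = 0.01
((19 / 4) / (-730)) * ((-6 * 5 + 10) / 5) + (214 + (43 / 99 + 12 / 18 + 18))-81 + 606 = 54789841 / 72270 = 758.13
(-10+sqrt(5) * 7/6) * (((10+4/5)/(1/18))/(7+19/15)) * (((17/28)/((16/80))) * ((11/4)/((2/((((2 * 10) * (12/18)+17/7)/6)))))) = -125341425/48608+8356095 * sqrt(5)/27776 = -1905.92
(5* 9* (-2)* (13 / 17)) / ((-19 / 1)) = 1170 / 323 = 3.62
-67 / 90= -0.74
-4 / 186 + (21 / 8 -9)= -4759 / 744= -6.40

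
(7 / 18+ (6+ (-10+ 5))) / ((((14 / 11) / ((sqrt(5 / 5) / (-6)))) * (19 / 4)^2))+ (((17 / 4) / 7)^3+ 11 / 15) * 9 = 9207174247 / 1069830720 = 8.61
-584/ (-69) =584/ 69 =8.46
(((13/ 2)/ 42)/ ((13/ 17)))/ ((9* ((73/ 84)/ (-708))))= -4012/ 219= -18.32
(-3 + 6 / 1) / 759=1 / 253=0.00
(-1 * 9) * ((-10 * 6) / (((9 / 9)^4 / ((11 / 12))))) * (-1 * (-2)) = 990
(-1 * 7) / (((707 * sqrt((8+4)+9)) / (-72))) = 24 * sqrt(21) / 707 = 0.16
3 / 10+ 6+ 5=11.30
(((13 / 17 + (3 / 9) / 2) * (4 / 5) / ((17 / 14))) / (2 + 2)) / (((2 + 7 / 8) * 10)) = 532 / 99705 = 0.01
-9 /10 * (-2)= 9 /5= 1.80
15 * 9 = 135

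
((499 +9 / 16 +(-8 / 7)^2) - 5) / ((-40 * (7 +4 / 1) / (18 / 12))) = -1166283 / 689920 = -1.69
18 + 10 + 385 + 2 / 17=7023 / 17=413.12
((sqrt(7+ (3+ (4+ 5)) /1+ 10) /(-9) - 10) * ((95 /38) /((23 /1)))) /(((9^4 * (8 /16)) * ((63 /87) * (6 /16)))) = -11600 /9506889 - 1160 * sqrt(29) /85562001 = -0.00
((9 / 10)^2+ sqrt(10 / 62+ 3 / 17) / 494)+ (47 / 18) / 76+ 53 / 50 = sqrt(93806) / 260338+ 65129 / 34200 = 1.91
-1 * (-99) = 99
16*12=192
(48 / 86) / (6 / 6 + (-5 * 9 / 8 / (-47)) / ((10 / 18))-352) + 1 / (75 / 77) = 9689501 / 9452475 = 1.03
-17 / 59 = -0.29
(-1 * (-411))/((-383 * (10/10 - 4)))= 137/383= 0.36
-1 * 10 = -10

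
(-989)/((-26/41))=40549/26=1559.58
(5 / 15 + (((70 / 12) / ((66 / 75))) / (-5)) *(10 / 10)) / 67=-131 / 8844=-0.01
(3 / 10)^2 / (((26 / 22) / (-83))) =-8217 / 1300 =-6.32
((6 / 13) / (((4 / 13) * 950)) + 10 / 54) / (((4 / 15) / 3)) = 9581 / 4560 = 2.10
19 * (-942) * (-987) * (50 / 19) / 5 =9297540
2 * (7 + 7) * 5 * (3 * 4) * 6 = 10080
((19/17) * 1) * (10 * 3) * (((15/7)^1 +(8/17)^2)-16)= -457.20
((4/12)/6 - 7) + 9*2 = 199/18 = 11.06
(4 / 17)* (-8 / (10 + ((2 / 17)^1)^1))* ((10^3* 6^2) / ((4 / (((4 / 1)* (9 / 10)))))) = -259200 / 43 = -6027.91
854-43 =811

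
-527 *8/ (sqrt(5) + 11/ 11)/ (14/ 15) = 7905/ 7 - 7905 *sqrt(5)/ 7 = -1395.87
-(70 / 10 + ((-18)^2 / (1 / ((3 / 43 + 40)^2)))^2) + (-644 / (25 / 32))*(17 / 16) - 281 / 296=-6846409178283677389241 / 25299127400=-270618392090.62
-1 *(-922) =922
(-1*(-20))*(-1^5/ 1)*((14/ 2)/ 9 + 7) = -1400/ 9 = -155.56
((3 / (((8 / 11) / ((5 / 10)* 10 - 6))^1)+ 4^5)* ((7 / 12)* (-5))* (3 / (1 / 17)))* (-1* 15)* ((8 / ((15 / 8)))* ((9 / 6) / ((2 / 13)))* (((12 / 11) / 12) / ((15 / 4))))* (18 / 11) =454391028 / 121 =3755297.75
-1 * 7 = -7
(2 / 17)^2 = 4 / 289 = 0.01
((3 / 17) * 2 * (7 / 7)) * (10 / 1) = 60 / 17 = 3.53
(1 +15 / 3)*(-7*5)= -210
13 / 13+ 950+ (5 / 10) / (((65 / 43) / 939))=164007 / 130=1261.59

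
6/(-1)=-6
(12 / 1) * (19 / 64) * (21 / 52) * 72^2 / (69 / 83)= 2682477 / 299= 8971.49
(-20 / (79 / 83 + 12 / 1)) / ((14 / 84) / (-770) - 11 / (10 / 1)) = 306768 / 218569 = 1.40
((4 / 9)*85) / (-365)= -68 / 657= -0.10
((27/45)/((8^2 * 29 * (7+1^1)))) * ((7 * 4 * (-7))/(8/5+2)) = -49/22272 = -0.00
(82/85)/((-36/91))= -3731/1530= -2.44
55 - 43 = 12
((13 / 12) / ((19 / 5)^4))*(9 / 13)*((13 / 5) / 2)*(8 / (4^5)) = 4875 / 133448704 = 0.00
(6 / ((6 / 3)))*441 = 1323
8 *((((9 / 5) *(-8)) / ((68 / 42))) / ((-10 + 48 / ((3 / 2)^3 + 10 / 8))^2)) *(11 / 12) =-271062 / 595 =-455.57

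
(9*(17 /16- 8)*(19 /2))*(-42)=398601 /16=24912.56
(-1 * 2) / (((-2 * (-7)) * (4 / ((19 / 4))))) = -19 / 112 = -0.17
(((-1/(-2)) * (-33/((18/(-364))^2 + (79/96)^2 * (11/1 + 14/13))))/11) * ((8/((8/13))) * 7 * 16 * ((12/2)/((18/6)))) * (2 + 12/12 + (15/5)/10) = -5500368986112/3121713965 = -1761.97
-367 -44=-411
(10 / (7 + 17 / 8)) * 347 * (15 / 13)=416400 / 949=438.78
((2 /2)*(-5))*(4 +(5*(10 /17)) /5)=-390 /17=-22.94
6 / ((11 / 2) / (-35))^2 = 29400 / 121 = 242.98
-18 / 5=-3.60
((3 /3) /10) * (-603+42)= -561 /10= -56.10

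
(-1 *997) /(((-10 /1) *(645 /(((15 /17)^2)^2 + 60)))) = 336446623 /35914030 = 9.37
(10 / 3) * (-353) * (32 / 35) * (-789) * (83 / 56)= 1258063.18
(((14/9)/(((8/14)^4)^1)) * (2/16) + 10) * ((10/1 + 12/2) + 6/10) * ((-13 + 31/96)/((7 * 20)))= -11006865637/619315200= -17.77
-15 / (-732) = 5 / 244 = 0.02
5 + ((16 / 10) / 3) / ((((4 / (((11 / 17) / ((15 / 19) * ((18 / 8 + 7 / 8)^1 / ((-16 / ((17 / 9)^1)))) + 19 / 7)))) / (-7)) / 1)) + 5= 102564954 / 10518665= 9.75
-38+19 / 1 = -19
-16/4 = -4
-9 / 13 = -0.69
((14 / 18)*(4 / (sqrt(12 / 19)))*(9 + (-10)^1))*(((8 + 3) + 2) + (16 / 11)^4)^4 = -60006558926916354422894*sqrt(57) / 1240642706316448347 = -365165.23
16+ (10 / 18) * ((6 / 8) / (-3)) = 571 / 36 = 15.86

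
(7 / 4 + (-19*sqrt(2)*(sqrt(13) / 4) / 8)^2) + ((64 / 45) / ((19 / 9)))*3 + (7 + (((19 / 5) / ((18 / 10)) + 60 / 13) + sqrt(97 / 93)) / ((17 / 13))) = 13*sqrt(9021) / 1581 + 186649747 / 7441920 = 25.86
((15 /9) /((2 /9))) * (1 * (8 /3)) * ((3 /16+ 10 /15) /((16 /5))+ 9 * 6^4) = 44790785 /192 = 233285.34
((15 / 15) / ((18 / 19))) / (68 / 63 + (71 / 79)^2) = 830053 / 1483942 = 0.56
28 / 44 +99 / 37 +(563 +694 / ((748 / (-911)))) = -3859703 / 13838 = -278.92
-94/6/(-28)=47/84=0.56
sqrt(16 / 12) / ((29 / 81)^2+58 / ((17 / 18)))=74358*sqrt(3) / 6863981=0.02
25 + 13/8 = 213/8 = 26.62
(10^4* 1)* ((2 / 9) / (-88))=-2500 / 99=-25.25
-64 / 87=-0.74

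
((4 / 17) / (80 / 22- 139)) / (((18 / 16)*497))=-352 / 113225049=-0.00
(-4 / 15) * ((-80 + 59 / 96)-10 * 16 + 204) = 3397 / 360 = 9.44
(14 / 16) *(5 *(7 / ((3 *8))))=245 / 192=1.28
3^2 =9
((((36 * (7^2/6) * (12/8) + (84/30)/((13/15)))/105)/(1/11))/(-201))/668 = -0.00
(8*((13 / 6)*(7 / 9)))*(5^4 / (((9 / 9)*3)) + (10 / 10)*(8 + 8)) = 244972 / 81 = 3024.35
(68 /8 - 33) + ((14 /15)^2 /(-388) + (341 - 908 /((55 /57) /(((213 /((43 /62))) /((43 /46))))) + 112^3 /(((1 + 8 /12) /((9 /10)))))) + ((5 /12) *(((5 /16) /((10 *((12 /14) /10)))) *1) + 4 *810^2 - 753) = 34926201579132209 /11363806080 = 3073459.84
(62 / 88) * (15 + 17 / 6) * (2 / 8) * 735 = 812665 / 352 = 2308.71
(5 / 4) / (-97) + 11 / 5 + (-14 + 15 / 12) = -5123 / 485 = -10.56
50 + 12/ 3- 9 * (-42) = 432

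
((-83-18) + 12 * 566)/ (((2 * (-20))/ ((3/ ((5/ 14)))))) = -140511/ 100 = -1405.11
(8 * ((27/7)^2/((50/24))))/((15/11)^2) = 940896/30625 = 30.72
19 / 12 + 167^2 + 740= 343567 / 12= 28630.58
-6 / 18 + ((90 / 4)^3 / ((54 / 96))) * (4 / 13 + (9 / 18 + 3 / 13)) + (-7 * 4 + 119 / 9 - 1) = 2458490 / 117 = 21012.74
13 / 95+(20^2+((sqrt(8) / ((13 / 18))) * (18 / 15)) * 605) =38013 / 95+26136 * sqrt(2) / 13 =3243.36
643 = 643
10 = 10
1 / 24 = 0.04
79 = 79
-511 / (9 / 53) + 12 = -26975 / 9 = -2997.22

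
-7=-7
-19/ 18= -1.06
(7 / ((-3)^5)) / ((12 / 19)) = -133 / 2916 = -0.05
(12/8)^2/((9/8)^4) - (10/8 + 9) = -25793/2916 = -8.85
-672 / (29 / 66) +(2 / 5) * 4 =-221528 / 145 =-1527.78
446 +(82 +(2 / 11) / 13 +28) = 79510 / 143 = 556.01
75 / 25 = 3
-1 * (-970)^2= -940900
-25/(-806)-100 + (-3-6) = -87829/806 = -108.97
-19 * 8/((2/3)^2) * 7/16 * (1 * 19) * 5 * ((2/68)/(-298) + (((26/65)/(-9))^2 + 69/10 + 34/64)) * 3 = -3083095433243/9726720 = -316971.75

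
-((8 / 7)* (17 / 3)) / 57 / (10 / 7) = -68 / 855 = -0.08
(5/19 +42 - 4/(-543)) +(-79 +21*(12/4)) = 271033/10317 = 26.27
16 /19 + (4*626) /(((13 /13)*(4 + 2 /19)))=452596 /741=610.79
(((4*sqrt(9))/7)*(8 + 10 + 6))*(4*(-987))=-162432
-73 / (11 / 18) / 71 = -1314 / 781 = -1.68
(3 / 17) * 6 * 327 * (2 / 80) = 2943 / 340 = 8.66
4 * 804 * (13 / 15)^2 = 181168 / 75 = 2415.57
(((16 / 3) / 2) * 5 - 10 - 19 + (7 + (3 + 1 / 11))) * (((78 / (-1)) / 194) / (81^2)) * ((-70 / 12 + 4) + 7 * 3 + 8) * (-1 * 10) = -1949480 / 21001761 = -0.09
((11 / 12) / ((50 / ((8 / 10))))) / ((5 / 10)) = 11 / 375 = 0.03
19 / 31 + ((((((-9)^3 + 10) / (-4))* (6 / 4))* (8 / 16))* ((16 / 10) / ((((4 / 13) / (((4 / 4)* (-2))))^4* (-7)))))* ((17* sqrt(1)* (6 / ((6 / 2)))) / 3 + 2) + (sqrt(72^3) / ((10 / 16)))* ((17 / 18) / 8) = -636595597 / 868 + 408* sqrt(2) / 5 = -733289.67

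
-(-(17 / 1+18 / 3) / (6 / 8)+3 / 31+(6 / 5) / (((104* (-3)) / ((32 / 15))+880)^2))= 30.57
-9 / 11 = -0.82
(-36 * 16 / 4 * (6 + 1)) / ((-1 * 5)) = 1008 / 5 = 201.60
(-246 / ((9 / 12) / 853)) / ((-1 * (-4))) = -69946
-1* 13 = -13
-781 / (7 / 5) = -3905 / 7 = -557.86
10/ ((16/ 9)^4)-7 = -196571/ 32768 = -6.00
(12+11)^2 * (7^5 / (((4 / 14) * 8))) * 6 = 186708963 / 8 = 23338620.38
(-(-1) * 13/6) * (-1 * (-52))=338/3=112.67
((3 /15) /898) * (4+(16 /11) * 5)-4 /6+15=14.34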